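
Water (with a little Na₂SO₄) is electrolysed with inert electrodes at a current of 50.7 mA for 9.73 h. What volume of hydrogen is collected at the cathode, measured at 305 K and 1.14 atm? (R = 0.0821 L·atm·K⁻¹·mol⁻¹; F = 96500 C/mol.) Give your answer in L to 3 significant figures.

Charge passed = 0.0507 × 35028 = 1776 C
n(e⁻) = Q/F = 1776/96500 = 0.01840 mol
2H⁺ + 2e⁻ → H₂, so n(H₂) = 0.01840 / 2 = 0.009200 mol
V = nRT/P = 0.009200 × 0.0821 × 305 / 1.14 = 0.2021 L

0.202 L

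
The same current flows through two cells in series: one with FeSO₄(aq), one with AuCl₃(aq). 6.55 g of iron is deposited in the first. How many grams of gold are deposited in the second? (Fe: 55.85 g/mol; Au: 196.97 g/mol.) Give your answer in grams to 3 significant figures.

15.4 g

n(Fe) = 6.55 / 55.85 = 0.1173 mol
Fe²⁺ + 2e⁻ → Fe, so n(e⁻) = 2 × 0.1173 = 0.2346 mol
Since the cells are in series, n(e⁻) in the Au cell is also 0.2346 mol.
Au³⁺ + 3e⁻ → Au, so n(Au) = 0.2346 / 3 = 0.07820 mol
m(Au) = 0.07820 × 196.97 = 15.4 g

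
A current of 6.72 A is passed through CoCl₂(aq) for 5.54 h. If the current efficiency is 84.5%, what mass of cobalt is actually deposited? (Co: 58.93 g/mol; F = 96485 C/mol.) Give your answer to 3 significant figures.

Q = 6.72 × 19944 = 1.340×10^5 C
n(e⁻) = 1.340×10^5 / 96485 = 1.389 mol
Co²⁺ + 2e⁻ → Co, so theoretical m(Co) = 0.6945 × 58.93 = 40.93 g
Actual mass = 84.5% × 40.93 = 34.6 g

34.6 g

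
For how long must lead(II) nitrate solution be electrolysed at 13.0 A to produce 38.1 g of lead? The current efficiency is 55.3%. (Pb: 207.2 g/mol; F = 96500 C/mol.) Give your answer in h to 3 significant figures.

n(Pb) = 38.1 / 207.2 = 0.1839 mol
Pb²⁺ + 2e⁻ → Pb, so n(e⁻) = 2 × 0.1839 = 0.3678 mol
Q = 0.3678 × 96500 / 0.553 = 64180 C
t = Q / I = 64180 / 13.0 = 4937 s = 1.37 h

1.37 h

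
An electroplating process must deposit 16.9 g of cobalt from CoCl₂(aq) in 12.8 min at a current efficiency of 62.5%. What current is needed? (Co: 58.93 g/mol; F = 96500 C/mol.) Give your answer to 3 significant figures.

n(Co) = 16.9 / 58.93 = 0.2868 mol
Co²⁺ + 2e⁻ → Co, so n(e⁻) = 2 × 0.2868 = 0.5736 mol
Q = 0.5736 × 96500 / 0.625 = 88560 C
I = Q / t = 88560 / 768 s = 115 A

115 A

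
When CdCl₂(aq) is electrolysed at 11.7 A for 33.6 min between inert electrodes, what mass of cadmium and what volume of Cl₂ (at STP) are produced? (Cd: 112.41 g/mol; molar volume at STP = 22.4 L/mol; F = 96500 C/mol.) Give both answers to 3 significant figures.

Q = 11.7 × 2016 = 23590 C; n(e⁻) = 23590 / 96500 = 0.2445 mol
Cathode: Cd²⁺ + 2e⁻ → Cd → n(Cd) = 0.2445/2 = 0.1223 mol → 13.7 g
Anode: 2Cl⁻ → Cl₂ + 2e⁻ → n(Cl₂) = 0.2445/2 = 0.1223 mol → 2.74 L

13.7 g Cd; 2.74 L Cl₂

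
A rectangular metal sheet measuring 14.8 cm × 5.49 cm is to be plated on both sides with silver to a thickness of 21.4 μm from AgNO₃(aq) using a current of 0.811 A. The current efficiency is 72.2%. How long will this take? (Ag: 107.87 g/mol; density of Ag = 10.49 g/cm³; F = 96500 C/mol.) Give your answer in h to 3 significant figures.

Plated area = 2 × 14.8 × 5.49 = 162.5 cm²
Volume = 162.5 × 21.4×10⁻⁴ cm = 0.3478 cm³
m(Ag) = 0.3478 × 10.49 = 3.648 g
n(Ag) = 3.648 / 107.87 = 0.03382 mol; n(e⁻) = 0.03382 mol
Q = 0.03382 × 96500 / 0.722 = 4520 C
t = 4520 / 0.811 = 5573 s = 1.55 h

1.55 h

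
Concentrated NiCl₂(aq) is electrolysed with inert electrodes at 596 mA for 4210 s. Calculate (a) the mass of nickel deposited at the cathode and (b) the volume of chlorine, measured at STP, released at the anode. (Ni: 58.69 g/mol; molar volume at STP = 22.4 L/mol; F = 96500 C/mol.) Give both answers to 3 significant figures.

Q = 0.596 × 4210 = 2509 C; n(e⁻) = 2509 / 96500 = 0.02600 mol
Cathode: Ni²⁺ + 2e⁻ → Ni → n(Ni) = 0.02600/2 = 0.01300 mol → 0.763 g
Anode: 2Cl⁻ → Cl₂ + 2e⁻ → n(Cl₂) = 0.02600/2 = 0.01300 mol → 0.291 L

0.763 g Ni; 0.291 L Cl₂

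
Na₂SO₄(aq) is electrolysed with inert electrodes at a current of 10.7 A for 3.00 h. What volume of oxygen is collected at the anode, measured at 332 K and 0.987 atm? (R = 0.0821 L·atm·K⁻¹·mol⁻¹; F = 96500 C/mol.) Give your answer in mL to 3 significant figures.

Q = 10.7 A × 10800 s = 1.156×10^5 C
n(e⁻) = 1.156×10^5 / 96500 = 1.198 mol
2H₂O → O₂ + 4H⁺ + 4e⁻, so n(O₂) = 1.198 / 4 = 0.2995 mol
V = nRT/P = 0.2995 × 0.0821 × 332 / 0.987 = 8.271 L
= 8270 mL

8270 mL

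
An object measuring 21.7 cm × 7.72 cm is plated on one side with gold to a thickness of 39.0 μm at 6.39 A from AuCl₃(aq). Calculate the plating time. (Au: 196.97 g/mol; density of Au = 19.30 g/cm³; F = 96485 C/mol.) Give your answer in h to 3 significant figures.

Plated area = 21.7 × 7.72 = 167.5 cm²
Volume = 167.5 × 39.0×10⁻⁴ cm = 0.6533 cm³
m(Au) = 0.6533 × 19.30 = 12.61 g
n(Au) = 12.61 / 196.97 = 0.06402 mol; n(e⁻) = 3 × 0.06402 = 0.1921 mol
Q = 0.1921 × 96485 = 18530 C
t = 18530 / 6.39 = 2900 s = 0.806 h

0.806 h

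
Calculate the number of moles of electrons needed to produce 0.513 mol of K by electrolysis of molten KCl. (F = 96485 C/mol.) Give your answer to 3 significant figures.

0.513 mol

K⁺ + e⁻ → K, so n(e⁻) = 1 × 0.513 = 0.5130 mol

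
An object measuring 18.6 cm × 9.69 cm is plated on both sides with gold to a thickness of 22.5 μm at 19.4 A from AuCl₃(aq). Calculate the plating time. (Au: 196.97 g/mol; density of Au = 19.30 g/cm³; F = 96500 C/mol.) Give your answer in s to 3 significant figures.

Plated area = 2 × 18.6 × 9.69 = 360.5 cm²
Volume = 360.5 × 22.5×10⁻⁴ cm = 0.8111 cm³
m(Au) = 0.8111 × 19.30 = 15.65 g
n(Au) = 15.65 / 196.97 = 0.07945 mol; n(e⁻) = 3 × 0.07945 = 0.2384 mol
Q = 0.2384 × 96500 = 23010 C
t = 23010 / 19.4 = 1186 s

1190 s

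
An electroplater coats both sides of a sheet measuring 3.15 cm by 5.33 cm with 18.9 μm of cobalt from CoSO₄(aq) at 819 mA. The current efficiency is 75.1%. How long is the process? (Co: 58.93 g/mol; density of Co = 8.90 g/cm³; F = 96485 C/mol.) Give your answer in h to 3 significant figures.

0.835 h

Plated area = 2 × 3.15 × 5.33 = 33.58 cm²
Volume = 33.58 × 18.9×10⁻⁴ cm = 0.06347 cm³
m(Co) = 0.06347 × 8.90 = 0.5649 g
n(Co) = 0.5649 / 58.93 = 0.009586 mol; n(e⁻) = 2 × 0.009586 = 0.01917 mol
Q = 0.01917 × 96485 / 0.751 = 2463 C
t = 2463 / 0.819 = 3007 s = 0.835 h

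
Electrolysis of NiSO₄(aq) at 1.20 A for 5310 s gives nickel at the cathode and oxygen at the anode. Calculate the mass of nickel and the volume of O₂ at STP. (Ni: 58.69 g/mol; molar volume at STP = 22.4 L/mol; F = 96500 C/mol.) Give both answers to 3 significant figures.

Q = 1.20 × 5310 = 6372 C; n(e⁻) = 6372 / 96500 = 0.06603 mol
Cathode: Ni²⁺ + 2e⁻ → Ni → n(Ni) = 0.06603/2 = 0.03302 mol → 1.94 g
Anode: 2H₂O → O₂ + 4H⁺ + 4e⁻ → n(O₂) = 0.06603/4 = 0.01651 mol → 0.370 L

1.94 g Ni; 0.370 L O₂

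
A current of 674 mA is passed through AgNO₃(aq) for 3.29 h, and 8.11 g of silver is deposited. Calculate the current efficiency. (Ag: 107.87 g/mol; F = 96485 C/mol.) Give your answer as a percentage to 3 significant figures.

Q = 0.674 × 11844 = 7983 C
n(e⁻) = 7983 / 96485 = 0.08274 mol
Ag⁺ + e⁻ → Ag, so theoretical n(Ag) = 0.08274 mol → 8.925 g
Efficiency = 8.11 / 8.925 = 0.9087 = 90.9%

90.9%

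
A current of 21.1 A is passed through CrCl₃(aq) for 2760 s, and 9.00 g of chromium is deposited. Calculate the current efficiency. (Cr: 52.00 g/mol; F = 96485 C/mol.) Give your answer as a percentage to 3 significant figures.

Q = 21.1 × 2760 = 58240 C
n(e⁻) = 58240 / 96485 = 0.6036 mol
Cr³⁺ + 3e⁻ → Cr, so theoretical n(Cr) = 0.2012 mol → 10.46 g
Efficiency = 9.00 / 10.46 = 0.8604 = 86.0%

86.0%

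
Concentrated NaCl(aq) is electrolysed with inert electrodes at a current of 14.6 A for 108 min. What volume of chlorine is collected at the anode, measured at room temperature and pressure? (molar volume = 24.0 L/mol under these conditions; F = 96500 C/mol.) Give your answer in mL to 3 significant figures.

11800 mL

Q = 14.6 A × 6480 s = 94610 C
Moles of electrons = 94610 / 96500 = 0.9804 mol
2Cl⁻ → Cl₂ + 2e⁻, so n(Cl₂) = 0.9804 / 2 = 0.4902 mol
V = 0.4902 × 24.0 = 11.76 L
= 11800 mL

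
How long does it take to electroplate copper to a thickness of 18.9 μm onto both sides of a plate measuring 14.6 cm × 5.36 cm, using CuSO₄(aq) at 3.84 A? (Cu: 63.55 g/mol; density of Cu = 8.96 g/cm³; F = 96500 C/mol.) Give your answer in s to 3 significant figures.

2100 s

Plated area = 2 × 14.6 × 5.36 = 156.5 cm²
Volume = 156.5 × 18.9×10⁻⁴ cm = 0.2958 cm³
m(Cu) = 0.2958 × 8.96 = 2.650 g
n(Cu) = 2.650 / 63.55 = 0.04170 mol; n(e⁻) = 2 × 0.04170 = 0.08340 mol
Q = 0.08340 × 96500 = 8048 C
t = 8048 / 3.84 = 2096 s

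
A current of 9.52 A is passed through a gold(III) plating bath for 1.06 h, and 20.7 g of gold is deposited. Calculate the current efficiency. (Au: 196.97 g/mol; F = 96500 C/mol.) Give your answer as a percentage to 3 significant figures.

83.7%

Q = 9.52 × 3816 = 36330 C
n(e⁻) = 36330 / 96500 = 0.3765 mol
Au³⁺ + 3e⁻ → Au, so theoretical n(Au) = 0.1255 mol → 24.72 g
Efficiency = 20.7 / 24.72 = 0.8374 = 83.7%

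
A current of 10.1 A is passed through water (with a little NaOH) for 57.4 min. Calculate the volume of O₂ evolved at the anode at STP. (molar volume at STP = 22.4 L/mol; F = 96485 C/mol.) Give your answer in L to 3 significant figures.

2.02 L

Q = 10.1 A × 3444 s = 34780 C
n(e⁻) = 34780 / 96485 = 0.3605 mol
2H₂O → O₂ + 4H⁺ + 4e⁻, so n(O₂) = 0.3605 / 4 = 0.09013 mol
V = 0.09013 × 22.4 = 2.019 L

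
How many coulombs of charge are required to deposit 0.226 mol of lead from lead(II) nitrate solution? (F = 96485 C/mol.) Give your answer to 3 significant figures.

43600 C

Pb²⁺ + 2e⁻ → Pb, so n(e⁻) = 2 × 0.226 = 0.4520 mol
Q = 0.4520 × 96485 = 43610 C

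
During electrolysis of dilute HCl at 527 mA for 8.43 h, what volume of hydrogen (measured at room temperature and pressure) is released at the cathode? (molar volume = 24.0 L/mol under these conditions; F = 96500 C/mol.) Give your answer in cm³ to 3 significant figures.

1990 cm³

Q = 0.527 A × 30348 s = 15990 C
n(e⁻) = 15990 / 96500 = 0.1657 mol
2H⁺ + 2e⁻ → H₂, so n(H₂) = 0.1657 / 2 = 0.08285 mol
V = 0.08285 × 24.0 = 1.988 L
= 1990 cm³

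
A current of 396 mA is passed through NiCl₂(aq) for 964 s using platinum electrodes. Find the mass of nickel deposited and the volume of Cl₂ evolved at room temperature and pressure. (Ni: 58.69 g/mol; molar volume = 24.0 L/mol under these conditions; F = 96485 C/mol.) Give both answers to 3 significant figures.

Q = 0.396 × 964 = 381.7 C; n(e⁻) = 381.7 / 96485 = 0.003956 mol
Cathode: Ni²⁺ + 2e⁻ → Ni → n(Ni) = 0.003956/2 = 0.001978 mol → 0.116 g
Anode: 2Cl⁻ → Cl₂ + 2e⁻ → n(Cl₂) = 0.003956/2 = 0.001978 mol → 0.0475 L

0.116 g Ni; 0.0475 L Cl₂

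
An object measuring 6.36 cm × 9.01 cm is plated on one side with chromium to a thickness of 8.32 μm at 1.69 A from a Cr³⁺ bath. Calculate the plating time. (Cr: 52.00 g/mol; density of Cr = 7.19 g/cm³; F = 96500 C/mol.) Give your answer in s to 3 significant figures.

Plated area = 6.36 × 9.01 = 57.30 cm²
Volume = 57.30 × 8.32×10⁻⁴ cm = 0.04767 cm³
m(Cr) = 0.04767 × 7.19 = 0.3427 g
n(Cr) = 0.3427 / 52.00 = 0.006590 mol; n(e⁻) = 3 × 0.006590 = 0.01977 mol
Q = 0.01977 × 96500 = 1908 C
t = 1908 / 1.69 = 1129 s

1130 s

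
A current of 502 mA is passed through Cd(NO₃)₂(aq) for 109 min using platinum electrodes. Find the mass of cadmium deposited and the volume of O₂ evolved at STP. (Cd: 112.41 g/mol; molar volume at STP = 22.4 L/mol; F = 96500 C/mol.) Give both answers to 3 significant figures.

Q = 0.502 × 6540 = 3283 C; n(e⁻) = 3283 / 96500 = 0.03402 mol
Cathode: Cd²⁺ + 2e⁻ → Cd → n(Cd) = 0.03402/2 = 0.01701 mol → 1.91 g
Anode: 2H₂O → O₂ + 4H⁺ + 4e⁻ → n(O₂) = 0.03402/4 = 0.008505 mol → 0.191 L

1.91 g Cd; 0.191 L O₂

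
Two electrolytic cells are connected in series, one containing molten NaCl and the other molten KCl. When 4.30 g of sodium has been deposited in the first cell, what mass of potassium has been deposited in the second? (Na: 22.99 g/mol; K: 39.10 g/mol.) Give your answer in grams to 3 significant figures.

n(Na) = 4.30 / 22.99 = 0.1870 mol
Na⁺ + e⁻ → Na, so n(e⁻) = 0.1870 mol
Same current for the same time ⇒ same n(e⁻) = 0.1870 mol in both cells.
K⁺ + e⁻ → K, so n(K) = 0.1870 mol
m(K) = 0.1870 × 39.10 = 7.31 g

7.31 g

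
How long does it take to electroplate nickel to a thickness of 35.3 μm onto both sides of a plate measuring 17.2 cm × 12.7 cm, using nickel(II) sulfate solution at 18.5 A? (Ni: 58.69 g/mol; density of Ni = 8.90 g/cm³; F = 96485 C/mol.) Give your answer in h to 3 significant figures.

0.678 h

Plated area = 2 × 17.2 × 12.7 = 436.9 cm²
Volume = 436.9 × 35.3×10⁻⁴ cm = 1.542 cm³
m(Ni) = 1.542 × 8.90 = 13.72 g
n(Ni) = 13.72 / 58.69 = 0.2338 mol; n(e⁻) = 2 × 0.2338 = 0.4676 mol
Q = 0.4676 × 96485 = 45120 C
t = 45120 / 18.5 = 2439 s = 0.678 h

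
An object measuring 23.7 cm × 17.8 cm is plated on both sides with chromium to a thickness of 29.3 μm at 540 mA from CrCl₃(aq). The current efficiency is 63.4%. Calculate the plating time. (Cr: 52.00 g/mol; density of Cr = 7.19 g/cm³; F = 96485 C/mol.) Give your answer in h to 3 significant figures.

80.3 h

Plated area = 2 × 23.7 × 17.8 = 843.7 cm²
Volume = 843.7 × 29.3×10⁻⁴ cm = 2.472 cm³
m(Cr) = 2.472 × 7.19 = 17.77 g
n(Cr) = 17.77 / 52.00 = 0.3417 mol; n(e⁻) = 3 × 0.3417 = 1.025 mol
Q = 1.025 × 96485 / 0.634 = 1.560×10^5 C
t = 1.560×10^5 / 0.540 = 2.889×10^5 s = 80.3 h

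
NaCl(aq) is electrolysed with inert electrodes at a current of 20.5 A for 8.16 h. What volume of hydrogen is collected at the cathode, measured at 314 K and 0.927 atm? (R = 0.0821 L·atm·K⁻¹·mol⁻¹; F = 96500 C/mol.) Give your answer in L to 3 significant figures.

Q = It = 20.5 × 29376 = 6.022×10^5 C
Moles of electrons = 6.022×10^5 / 96500 = 6.240 mol
2H⁺ + 2e⁻ → H₂, so n(H₂) = 6.240 / 2 = 3.120 mol
V = nRT/P = 3.120 × 0.0821 × 314 / 0.927 = 86.77 L

86.8 L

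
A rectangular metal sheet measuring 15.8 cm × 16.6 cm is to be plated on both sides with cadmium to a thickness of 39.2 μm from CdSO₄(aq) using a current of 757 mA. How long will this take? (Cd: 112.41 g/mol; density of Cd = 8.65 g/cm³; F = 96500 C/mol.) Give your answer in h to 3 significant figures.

Plated area = 2 × 15.8 × 16.6 = 524.6 cm²
Volume = 524.6 × 39.2×10⁻⁴ cm = 2.056 cm³
m(Cd) = 2.056 × 8.65 = 17.78 g
n(Cd) = 17.78 / 112.41 = 0.1582 mol; n(e⁻) = 2 × 0.1582 = 0.3164 mol
Q = 0.3164 × 96500 = 30530 C
t = 30530 / 0.757 = 40330 s = 11.2 h

11.2 h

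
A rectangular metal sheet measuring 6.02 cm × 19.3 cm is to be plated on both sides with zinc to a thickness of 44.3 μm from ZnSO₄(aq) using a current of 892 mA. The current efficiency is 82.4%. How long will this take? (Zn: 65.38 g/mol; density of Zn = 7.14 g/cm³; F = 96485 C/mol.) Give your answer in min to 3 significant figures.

492 min

Plated area = 2 × 6.02 × 19.3 = 232.4 cm²
Volume = 232.4 × 44.3×10⁻⁴ cm = 1.030 cm³
m(Zn) = 1.030 × 7.14 = 7.354 g
n(Zn) = 7.354 / 65.38 = 0.1125 mol; n(e⁻) = 2 × 0.1125 = 0.2250 mol
Q = 0.2250 × 96485 / 0.824 = 26350 C
t = 26350 / 0.892 = 29540 s = 492 min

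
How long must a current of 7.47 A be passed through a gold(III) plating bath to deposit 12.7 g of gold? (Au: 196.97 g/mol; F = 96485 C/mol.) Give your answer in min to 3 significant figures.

41.6 min

n(Au) = 12.7 / 196.97 = 0.06448 mol
Au³⁺ + 3e⁻ → Au, so n(e⁻) = 3 × 0.06448 = 0.1934 mol
Q = 0.1934 × 96485 = 18660 C
t = Q / I = 18660 / 7.47 = 2498 s = 41.6 min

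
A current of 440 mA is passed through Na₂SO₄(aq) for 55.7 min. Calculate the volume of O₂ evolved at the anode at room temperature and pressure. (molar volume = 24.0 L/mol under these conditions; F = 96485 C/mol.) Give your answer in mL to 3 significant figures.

91.4 mL

Q = It = 0.440 × 3342 = 1470 C
n(e⁻) = Q/F = 1470/96485 = 0.01524 mol
2H₂O → O₂ + 4H⁺ + 4e⁻, so n(O₂) = 0.01524 / 4 = 0.003810 mol
V = 0.003810 × 24.0 = 0.09144 L
= 91.4 mL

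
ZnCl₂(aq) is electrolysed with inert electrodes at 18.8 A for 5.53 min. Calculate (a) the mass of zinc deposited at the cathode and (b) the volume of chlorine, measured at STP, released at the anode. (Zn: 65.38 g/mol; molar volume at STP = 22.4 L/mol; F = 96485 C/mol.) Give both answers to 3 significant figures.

2.11 g Zn; 0.724 L Cl₂

Q = 18.8 × 331.8 = 6238 C; n(e⁻) = 6238 / 96485 = 0.06465 mol
Cathode: Zn²⁺ + 2e⁻ → Zn → n(Zn) = 0.06465/2 = 0.03233 mol → 2.11 g
Anode: 2Cl⁻ → Cl₂ + 2e⁻ → n(Cl₂) = 0.06465/2 = 0.03233 mol → 0.724 L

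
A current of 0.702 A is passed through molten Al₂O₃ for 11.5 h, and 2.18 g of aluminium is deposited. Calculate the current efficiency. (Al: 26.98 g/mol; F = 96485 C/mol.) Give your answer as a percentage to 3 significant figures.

Q = 0.702 × 41400 = 29060 C
n(e⁻) = 29060 / 96485 = 0.3012 mol
Al³⁺ + 3e⁻ → Al, so theoretical n(Al) = 0.1004 mol → 2.709 g
Efficiency = 2.18 / 2.709 = 0.8047 = 80.5%

80.5%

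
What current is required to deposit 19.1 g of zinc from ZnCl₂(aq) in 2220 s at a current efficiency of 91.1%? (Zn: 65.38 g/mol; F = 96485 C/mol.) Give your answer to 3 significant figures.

27.9 A

n(Zn) = 19.1 / 65.38 = 0.2921 mol
Zn²⁺ + 2e⁻ → Zn, so n(e⁻) = 2 × 0.2921 = 0.5842 mol
Q = 0.5842 × 96485 / 0.911 = 61870 C
I = Q / t = 61870 / 2220 s = 27.9 A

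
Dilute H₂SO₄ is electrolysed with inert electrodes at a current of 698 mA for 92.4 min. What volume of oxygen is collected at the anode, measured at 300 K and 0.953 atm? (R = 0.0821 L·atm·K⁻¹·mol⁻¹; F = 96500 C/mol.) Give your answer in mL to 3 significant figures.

Charge passed = 0.698 × 5544 = 3870 C
Moles of electrons = 3870 / 96500 = 0.04010 mol
2H₂O → O₂ + 4H⁺ + 4e⁻, so n(O₂) = 0.04010 / 4 = 0.01003 mol
V = nRT/P = 0.01003 × 0.0821 × 300 / 0.953 = 0.2592 L
= 259 mL

259 mL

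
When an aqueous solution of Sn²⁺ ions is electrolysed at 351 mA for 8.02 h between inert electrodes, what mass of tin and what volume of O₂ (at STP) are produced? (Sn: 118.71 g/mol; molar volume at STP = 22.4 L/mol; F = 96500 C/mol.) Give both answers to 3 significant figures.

6.23 g Sn; 0.588 L O₂

Q = 0.351 × 28872 = 10130 C; n(e⁻) = 10130 / 96500 = 0.1050 mol
Cathode: Sn²⁺ + 2e⁻ → Sn → n(Sn) = 0.1050/2 = 0.05250 mol → 6.23 g
Anode: 2H₂O → O₂ + 4H⁺ + 4e⁻ → n(O₂) = 0.1050/4 = 0.02625 mol → 0.588 L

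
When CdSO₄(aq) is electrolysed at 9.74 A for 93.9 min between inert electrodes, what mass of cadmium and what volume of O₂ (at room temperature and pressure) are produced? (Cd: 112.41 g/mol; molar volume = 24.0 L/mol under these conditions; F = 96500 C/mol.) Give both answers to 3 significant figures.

32.0 g Cd; 3.41 L O₂

Q = 9.74 × 5634 = 54880 C; n(e⁻) = 54880 / 96500 = 0.5687 mol
Cathode: Cd²⁺ + 2e⁻ → Cd → n(Cd) = 0.5687/2 = 0.2844 mol → 32.0 g
Anode: 2H₂O → O₂ + 4H⁺ + 4e⁻ → n(O₂) = 0.5687/4 = 0.1422 mol → 3.41 L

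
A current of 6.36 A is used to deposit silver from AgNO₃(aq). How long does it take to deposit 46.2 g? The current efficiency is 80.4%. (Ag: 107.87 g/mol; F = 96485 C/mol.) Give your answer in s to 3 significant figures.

8080 s

n(Ag) = 46.2 / 107.87 = 0.4283 mol
Ag⁺ + e⁻ → Ag, so n(e⁻) = 0.4283 mol
Q = 0.4283 × 96485 / 0.804 = 51400 C
t = Q / I = 51400 / 6.36 = 8082 s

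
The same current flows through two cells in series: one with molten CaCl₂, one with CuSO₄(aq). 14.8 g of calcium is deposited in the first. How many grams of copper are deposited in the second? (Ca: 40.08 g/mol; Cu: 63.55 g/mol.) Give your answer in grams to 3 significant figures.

n(Ca) = 14.8 / 40.08 = 0.3693 mol
Ca²⁺ + 2e⁻ → Ca, so n(e⁻) = 2 × 0.3693 = 0.7386 mol
In series, the same 0.7386 mol of electrons flows through the second cell.
Cu²⁺ + 2e⁻ → Cu, so n(Cu) = 0.7386 / 2 = 0.3693 mol
m(Cu) = 0.3693 × 63.55 = 23.5 g

23.5 g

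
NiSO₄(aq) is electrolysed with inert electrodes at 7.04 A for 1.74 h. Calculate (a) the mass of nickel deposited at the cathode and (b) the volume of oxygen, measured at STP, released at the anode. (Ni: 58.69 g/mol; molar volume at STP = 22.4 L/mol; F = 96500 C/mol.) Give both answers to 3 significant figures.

Q = 7.04 × 6264 = 44100 C; n(e⁻) = 44100 / 96500 = 0.4570 mol
Cathode: Ni²⁺ + 2e⁻ → Ni → n(Ni) = 0.4570/2 = 0.2285 mol → 13.4 g
Anode: 2H₂O → O₂ + 4H⁺ + 4e⁻ → n(O₂) = 0.4570/4 = 0.1143 mol → 2.56 L

13.4 g Ni; 2.56 L O₂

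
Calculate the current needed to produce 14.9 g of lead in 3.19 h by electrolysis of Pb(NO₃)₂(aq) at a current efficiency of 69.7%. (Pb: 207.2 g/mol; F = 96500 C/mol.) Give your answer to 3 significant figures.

1.73 A

n(Pb) = 14.9 / 207.2 = 0.07191 mol
Pb²⁺ + 2e⁻ → Pb, so n(e⁻) = 2 × 0.07191 = 0.1438 mol
Q = 0.1438 × 96500 / 0.697 = 19910 C
I = Q / t = 19910 / 11484 s = 1.73 A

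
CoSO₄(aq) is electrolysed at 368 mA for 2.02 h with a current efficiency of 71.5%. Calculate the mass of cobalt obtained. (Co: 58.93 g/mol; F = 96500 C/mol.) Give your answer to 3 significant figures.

Q = 0.368 × 7272 = 2676 C
n(e⁻) = 2676 / 96500 = 0.02773 mol
Co²⁺ + 2e⁻ → Co, so theoretical m(Co) = 0.01387 × 58.93 = 0.8174 g
Actual mass = 71.5% × 0.8174 = 0.584 g

0.584 g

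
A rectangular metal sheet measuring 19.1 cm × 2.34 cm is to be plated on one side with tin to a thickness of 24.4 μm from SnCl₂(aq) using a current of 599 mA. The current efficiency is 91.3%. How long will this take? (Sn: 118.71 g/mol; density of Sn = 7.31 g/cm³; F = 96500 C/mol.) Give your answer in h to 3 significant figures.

Plated area = 19.1 × 2.34 = 44.69 cm²
Volume = 44.69 × 24.4×10⁻⁴ cm = 0.1090 cm³
m(Sn) = 0.1090 × 7.31 = 0.7968 g
n(Sn) = 0.7968 / 118.71 = 0.006712 mol; n(e⁻) = 2 × 0.006712 = 0.01342 mol
Q = 0.01342 × 96500 / 0.913 = 1418 C
t = 1418 / 0.599 = 2367 s = 0.658 h

0.658 h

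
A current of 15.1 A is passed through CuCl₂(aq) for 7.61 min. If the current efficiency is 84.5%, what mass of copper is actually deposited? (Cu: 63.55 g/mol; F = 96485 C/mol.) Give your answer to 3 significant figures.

1.92 g

Q = 15.1 × 456.6 = 6895 C
n(e⁻) = 6895 / 96485 = 0.07146 mol
Cu²⁺ + 2e⁻ → Cu, so theoretical m(Cu) = 0.03573 × 63.55 = 2.271 g
Actual mass = 84.5% × 2.271 = 1.92 g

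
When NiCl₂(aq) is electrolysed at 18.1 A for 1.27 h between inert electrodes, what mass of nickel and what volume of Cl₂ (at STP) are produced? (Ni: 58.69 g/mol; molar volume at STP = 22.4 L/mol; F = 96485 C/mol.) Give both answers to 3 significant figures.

Q = 18.1 × 4572 = 82750 C; n(e⁻) = 82750 / 96485 = 0.8576 mol
Cathode: Ni²⁺ + 2e⁻ → Ni → n(Ni) = 0.8576/2 = 0.4288 mol → 25.2 g
Anode: 2Cl⁻ → Cl₂ + 2e⁻ → n(Cl₂) = 0.8576/2 = 0.4288 mol → 9.61 L

25.2 g Ni; 9.61 L Cl₂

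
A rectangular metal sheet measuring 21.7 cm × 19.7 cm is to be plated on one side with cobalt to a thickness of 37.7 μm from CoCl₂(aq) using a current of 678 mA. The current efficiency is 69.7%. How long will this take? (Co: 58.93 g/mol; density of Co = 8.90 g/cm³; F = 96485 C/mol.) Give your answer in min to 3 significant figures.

1660 min

Plated area = 21.7 × 19.7 = 427.5 cm²
Volume = 427.5 × 37.7×10⁻⁴ cm = 1.612 cm³
m(Co) = 1.612 × 8.90 = 14.35 g
n(Co) = 14.35 / 58.93 = 0.2435 mol; n(e⁻) = 2 × 0.2435 = 0.4870 mol
Q = 0.4870 × 96485 / 0.697 = 67410 C
t = 67410 / 0.678 = 99420 s = 1660 min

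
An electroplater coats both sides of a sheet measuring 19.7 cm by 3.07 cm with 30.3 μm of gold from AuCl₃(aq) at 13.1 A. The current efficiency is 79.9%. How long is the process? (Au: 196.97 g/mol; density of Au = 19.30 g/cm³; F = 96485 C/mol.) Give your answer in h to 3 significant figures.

0.276 h

Plated area = 2 × 19.7 × 3.07 = 121.0 cm²
Volume = 121.0 × 30.3×10⁻⁴ cm = 0.3666 cm³
m(Au) = 0.3666 × 19.30 = 7.075 g
n(Au) = 7.075 / 196.97 = 0.03592 mol; n(e⁻) = 3 × 0.03592 = 0.1078 mol
Q = 0.1078 × 96485 / 0.799 = 13020 C
t = 13020 / 13.1 = 993.9 s = 0.276 h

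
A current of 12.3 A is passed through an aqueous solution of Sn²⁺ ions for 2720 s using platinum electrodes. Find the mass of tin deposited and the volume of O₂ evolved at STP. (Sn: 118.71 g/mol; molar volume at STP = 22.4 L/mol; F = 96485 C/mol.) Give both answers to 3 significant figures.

Q = 12.3 × 2720 = 33460 C; n(e⁻) = 33460 / 96485 = 0.3468 mol
Cathode: Sn²⁺ + 2e⁻ → Sn → n(Sn) = 0.3468/2 = 0.1734 mol → 20.6 g
Anode: 2H₂O → O₂ + 4H⁺ + 4e⁻ → n(O₂) = 0.3468/4 = 0.08670 mol → 1.94 L

20.6 g Sn; 1.94 L O₂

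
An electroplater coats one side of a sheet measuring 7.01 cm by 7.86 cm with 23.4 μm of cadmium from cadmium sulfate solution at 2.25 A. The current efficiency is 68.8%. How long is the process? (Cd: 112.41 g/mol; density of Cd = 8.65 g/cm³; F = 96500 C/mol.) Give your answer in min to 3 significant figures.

Plated area = 7.01 × 7.86 = 55.10 cm²
Volume = 55.10 × 23.4×10⁻⁴ cm = 0.1289 cm³
m(Cd) = 0.1289 × 8.65 = 1.115 g
n(Cd) = 1.115 / 112.41 = 0.009919 mol; n(e⁻) = 2 × 0.009919 = 0.01984 mol
Q = 0.01984 × 96500 / 0.688 = 2783 C
t = 2783 / 2.25 = 1237 s = 20.6 min

20.6 min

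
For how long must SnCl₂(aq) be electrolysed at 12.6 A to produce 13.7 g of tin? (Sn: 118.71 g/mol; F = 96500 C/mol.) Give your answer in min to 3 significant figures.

n(Sn) = 13.7 / 118.71 = 0.1154 mol
Sn²⁺ + 2e⁻ → Sn, so n(e⁻) = 2 × 0.1154 = 0.2308 mol
Q = 0.2308 × 96500 = 22270 C
t = Q / I = 22270 / 12.6 = 1767 s = 29.5 min

29.5 min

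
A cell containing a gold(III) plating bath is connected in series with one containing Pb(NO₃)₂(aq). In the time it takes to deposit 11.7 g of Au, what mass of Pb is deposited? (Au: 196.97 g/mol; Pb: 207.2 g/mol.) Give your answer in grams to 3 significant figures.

18.5 g

n(Au) = 11.7 / 196.97 = 0.05940 mol
Au³⁺ + 3e⁻ → Au, so n(e⁻) = 3 × 0.05940 = 0.1782 mol
Same current for the same time ⇒ same n(e⁻) = 0.1782 mol in both cells.
Pb²⁺ + 2e⁻ → Pb, so n(Pb) = 0.1782 / 2 = 0.08910 mol
m(Pb) = 0.08910 × 207.2 = 18.5 g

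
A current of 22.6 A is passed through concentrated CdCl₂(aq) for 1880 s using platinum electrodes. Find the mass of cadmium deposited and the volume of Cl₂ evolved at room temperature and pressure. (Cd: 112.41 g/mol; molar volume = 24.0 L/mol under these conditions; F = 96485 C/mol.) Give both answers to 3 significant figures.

Q = 22.6 × 1880 = 42490 C; n(e⁻) = 42490 / 96485 = 0.4404 mol
Cathode: Cd²⁺ + 2e⁻ → Cd → n(Cd) = 0.4404/2 = 0.2202 mol → 24.8 g
Anode: 2Cl⁻ → Cl₂ + 2e⁻ → n(Cl₂) = 0.4404/2 = 0.2202 mol → 5.28 L

24.8 g Cd; 5.28 L Cl₂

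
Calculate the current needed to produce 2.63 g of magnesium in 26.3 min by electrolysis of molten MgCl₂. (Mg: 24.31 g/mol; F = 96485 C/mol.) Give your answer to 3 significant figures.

13.2 A

n(Mg) = 2.63 / 24.31 = 0.1082 mol
Mg²⁺ + 2e⁻ → Mg, so n(e⁻) = 2 × 0.1082 = 0.2164 mol
Q = 0.2164 × 96485 = 20880 C
I = Q / t = 20880 / 1578 s = 13.2 A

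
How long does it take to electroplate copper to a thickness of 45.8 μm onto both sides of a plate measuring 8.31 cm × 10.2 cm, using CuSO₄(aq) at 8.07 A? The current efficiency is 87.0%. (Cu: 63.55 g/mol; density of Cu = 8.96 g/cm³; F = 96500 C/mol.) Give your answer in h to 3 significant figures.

Plated area = 2 × 8.31 × 10.2 = 169.5 cm²
Volume = 169.5 × 45.8×10⁻⁴ cm = 0.7763 cm³
m(Cu) = 0.7763 × 8.96 = 6.956 g
n(Cu) = 6.956 / 63.55 = 0.1095 mol; n(e⁻) = 2 × 0.1095 = 0.2190 mol
Q = 0.2190 × 96500 / 0.870 = 24290 C
t = 24290 / 8.07 = 3010 s = 0.836 h

0.836 h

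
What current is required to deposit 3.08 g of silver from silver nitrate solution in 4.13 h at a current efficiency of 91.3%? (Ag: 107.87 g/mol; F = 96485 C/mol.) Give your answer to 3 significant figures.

n(Ag) = 3.08 / 107.87 = 0.02855 mol
Ag⁺ + e⁻ → Ag, so n(e⁻) = 0.02855 mol
Q = 0.02855 × 96485 / 0.913 = 3017 C
I = Q / t = 3017 / 14868 s = 0.203 A

0.203 A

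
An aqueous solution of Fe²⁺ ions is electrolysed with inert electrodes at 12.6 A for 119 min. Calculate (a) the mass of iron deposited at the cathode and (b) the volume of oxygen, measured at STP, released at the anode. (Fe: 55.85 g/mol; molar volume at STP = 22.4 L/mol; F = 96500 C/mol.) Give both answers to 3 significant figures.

26.0 g Fe; 5.22 L O₂

Q = 12.6 × 7140 = 89960 C; n(e⁻) = 89960 / 96500 = 0.9322 mol
Cathode: Fe²⁺ + 2e⁻ → Fe → n(Fe) = 0.9322/2 = 0.4661 mol → 26.0 g
Anode: 2H₂O → O₂ + 4H⁺ + 4e⁻ → n(O₂) = 0.9322/4 = 0.2331 mol → 5.22 L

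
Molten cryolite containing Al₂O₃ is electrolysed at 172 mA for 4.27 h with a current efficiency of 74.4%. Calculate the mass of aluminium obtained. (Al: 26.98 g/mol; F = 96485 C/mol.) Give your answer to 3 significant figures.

Q = 0.172 × 15372 = 2644 C
n(e⁻) = 2644 / 96485 = 0.02740 mol
Al³⁺ + 3e⁻ → Al, so theoretical m(Al) = 0.009133 × 26.98 = 0.2464 g
Actual mass = 74.4% × 0.2464 = 0.183 g

0.183 g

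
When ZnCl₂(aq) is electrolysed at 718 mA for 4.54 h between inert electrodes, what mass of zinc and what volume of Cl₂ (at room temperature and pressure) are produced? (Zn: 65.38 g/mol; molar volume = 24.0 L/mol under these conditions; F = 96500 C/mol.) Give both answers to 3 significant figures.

3.98 g Zn; 1.46 L Cl₂

Q = 0.718 × 16344 = 11730 C; n(e⁻) = 11730 / 96500 = 0.1216 mol
Cathode: Zn²⁺ + 2e⁻ → Zn → n(Zn) = 0.1216/2 = 0.06080 mol → 3.98 g
Anode: 2Cl⁻ → Cl₂ + 2e⁻ → n(Cl₂) = 0.1216/2 = 0.06080 mol → 1.46 L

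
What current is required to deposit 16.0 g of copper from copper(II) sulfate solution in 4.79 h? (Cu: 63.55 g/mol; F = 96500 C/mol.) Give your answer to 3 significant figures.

n(Cu) = 16.0 / 63.55 = 0.2518 mol
Cu²⁺ + 2e⁻ → Cu, so n(e⁻) = 2 × 0.2518 = 0.5036 mol
Q = 0.5036 × 96500 = 48600 C
I = Q / t = 48600 / 17244 s = 2.82 A

2.82 A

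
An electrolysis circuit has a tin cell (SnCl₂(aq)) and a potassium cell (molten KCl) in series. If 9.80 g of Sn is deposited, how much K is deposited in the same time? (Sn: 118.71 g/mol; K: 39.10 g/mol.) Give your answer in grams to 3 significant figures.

6.46 g

n(Sn) = 9.80 / 118.71 = 0.08255 mol
Sn²⁺ + 2e⁻ → Sn, so n(e⁻) = 2 × 0.08255 = 0.1651 mol
Same current for the same time ⇒ same n(e⁻) = 0.1651 mol in both cells.
K⁺ + e⁻ → K, so n(K) = 0.1651 mol
m(K) = 0.1651 × 39.10 = 6.46 g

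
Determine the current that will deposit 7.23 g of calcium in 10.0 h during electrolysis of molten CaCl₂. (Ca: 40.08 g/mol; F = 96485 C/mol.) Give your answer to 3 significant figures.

n(Ca) = 7.23 / 40.08 = 0.1804 mol
Ca²⁺ + 2e⁻ → Ca, so n(e⁻) = 2 × 0.1804 = 0.3608 mol
Q = 0.3608 × 96485 = 34810 C
I = Q / t = 34810 / 36000 s = 0.967 A

0.967 A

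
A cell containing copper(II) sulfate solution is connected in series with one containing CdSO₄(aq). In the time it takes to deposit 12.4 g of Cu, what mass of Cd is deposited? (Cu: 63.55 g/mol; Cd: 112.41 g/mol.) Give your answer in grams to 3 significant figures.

n(Cu) = 12.4 / 63.55 = 0.1951 mol
Cu²⁺ + 2e⁻ → Cu, so n(e⁻) = 2 × 0.1951 = 0.3902 mol
Since the cells are in series, n(e⁻) in the Cd cell is also 0.3902 mol.
Cd²⁺ + 2e⁻ → Cd, so n(Cd) = 0.3902 / 2 = 0.1951 mol
m(Cd) = 0.1951 × 112.41 = 21.9 g

21.9 g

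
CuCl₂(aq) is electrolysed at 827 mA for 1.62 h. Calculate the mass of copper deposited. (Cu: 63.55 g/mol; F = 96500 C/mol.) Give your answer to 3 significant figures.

Q = 0.827 A × 5832 s = 4823 C
n(e⁻) = 4823 / 96500 = 0.04998 mol
Cu²⁺ + 2e⁻ → Cu, so n(Cu) = 0.04998 / 2 = 0.02499 mol
m = 0.02499 × 63.55 = 1.59 g

1.59 g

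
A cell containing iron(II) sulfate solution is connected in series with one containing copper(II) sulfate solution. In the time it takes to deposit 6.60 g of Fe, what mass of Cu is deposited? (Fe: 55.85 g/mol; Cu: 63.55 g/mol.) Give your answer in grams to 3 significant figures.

n(Fe) = 6.60 / 55.85 = 0.1182 mol
Fe²⁺ + 2e⁻ → Fe, so n(e⁻) = 2 × 0.1182 = 0.2364 mol
Since the cells are in series, n(e⁻) in the Cu cell is also 0.2364 mol.
Cu²⁺ + 2e⁻ → Cu, so n(Cu) = 0.2364 / 2 = 0.1182 mol
m(Cu) = 0.1182 × 63.55 = 7.51 g

7.51 g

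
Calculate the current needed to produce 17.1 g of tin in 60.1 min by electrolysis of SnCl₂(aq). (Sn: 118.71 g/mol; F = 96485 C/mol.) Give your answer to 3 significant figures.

n(Sn) = 17.1 / 118.71 = 0.1440 mol
Sn²⁺ + 2e⁻ → Sn, so n(e⁻) = 2 × 0.1440 = 0.2880 mol
Q = 0.2880 × 96485 = 27790 C
I = Q / t = 27790 / 3606 s = 7.71 A

7.71 A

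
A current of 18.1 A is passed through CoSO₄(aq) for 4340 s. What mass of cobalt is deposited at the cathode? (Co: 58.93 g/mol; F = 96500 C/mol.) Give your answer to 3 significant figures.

Charge passed = 18.1 × 4340 = 78550 C
n(e⁻) = 78550 / 96500 = 0.8140 mol
Co²⁺ + 2e⁻ → Co, so n(Co) = 0.8140 / 2 = 0.4070 mol
m = 0.4070 × 58.93 = 24.0 g

24.0 g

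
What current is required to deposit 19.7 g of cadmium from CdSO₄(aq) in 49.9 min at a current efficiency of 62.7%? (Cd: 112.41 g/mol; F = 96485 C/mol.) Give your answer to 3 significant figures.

18.0 A

n(Cd) = 19.7 / 112.41 = 0.1753 mol
Cd²⁺ + 2e⁻ → Cd, so n(e⁻) = 2 × 0.1753 = 0.3506 mol
Q = 0.3506 × 96485 / 0.627 = 53950 C
I = Q / t = 53950 / 2994 s = 18.0 A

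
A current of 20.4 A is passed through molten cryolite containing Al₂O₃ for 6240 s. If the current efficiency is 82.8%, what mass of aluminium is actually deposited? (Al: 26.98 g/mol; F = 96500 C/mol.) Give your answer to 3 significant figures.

Q = 20.4 × 6240 = 1.273×10^5 C
n(e⁻) = 1.273×10^5 / 96500 = 1.319 mol
Al³⁺ + 3e⁻ → Al, so theoretical m(Al) = 0.4397 × 26.98 = 11.86 g
Actual mass = 82.8% × 11.86 = 9.82 g

9.82 g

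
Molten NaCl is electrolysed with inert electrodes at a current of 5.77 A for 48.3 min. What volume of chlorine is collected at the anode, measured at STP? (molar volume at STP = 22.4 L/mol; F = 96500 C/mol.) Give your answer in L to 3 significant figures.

Q = It = 5.77 × 2898 = 16720 C
n(e⁻) = 16720 / 96500 = 0.1733 mol
2Cl⁻ → Cl₂ + 2e⁻, so n(Cl₂) = 0.1733 / 2 = 0.08665 mol
V = 0.08665 × 22.4 = 1.941 L

1.94 L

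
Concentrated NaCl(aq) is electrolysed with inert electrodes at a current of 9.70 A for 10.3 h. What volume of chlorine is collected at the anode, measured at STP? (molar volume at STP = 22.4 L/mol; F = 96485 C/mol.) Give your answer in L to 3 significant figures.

Charge passed = 9.70 × 37080 = 3.597×10^5 C
Moles of electrons = 3.597×10^5 / 96485 = 3.728 mol
2Cl⁻ → Cl₂ + 2e⁻, so n(Cl₂) = 3.728 / 2 = 1.864 mol
V = 1.864 × 22.4 = 41.75 L

41.8 L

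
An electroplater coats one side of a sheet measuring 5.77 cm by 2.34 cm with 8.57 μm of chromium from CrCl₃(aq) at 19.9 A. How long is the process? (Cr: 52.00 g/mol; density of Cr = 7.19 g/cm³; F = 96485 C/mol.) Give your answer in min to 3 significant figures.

0.388 min

Plated area = 5.77 × 2.34 = 13.50 cm²
Volume = 13.50 × 8.57×10⁻⁴ cm = 0.01157 cm³
m(Cr) = 0.01157 × 7.19 = 0.08319 g
n(Cr) = 0.08319 / 52.00 = 0.001600 mol; n(e⁻) = 3 × 0.001600 = 0.004800 mol
Q = 0.004800 × 96485 = 463.1 C
t = 463.1 / 19.9 = 23.27 s = 0.388 min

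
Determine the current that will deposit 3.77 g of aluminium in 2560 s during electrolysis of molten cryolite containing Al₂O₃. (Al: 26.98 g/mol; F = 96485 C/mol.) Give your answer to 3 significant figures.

n(Al) = 3.77 / 26.98 = 0.1397 mol
Al³⁺ + 3e⁻ → Al, so n(e⁻) = 3 × 0.1397 = 0.4191 mol
Q = 0.4191 × 96485 = 40440 C
I = Q / t = 40440 / 2560 s = 15.8 A

15.8 A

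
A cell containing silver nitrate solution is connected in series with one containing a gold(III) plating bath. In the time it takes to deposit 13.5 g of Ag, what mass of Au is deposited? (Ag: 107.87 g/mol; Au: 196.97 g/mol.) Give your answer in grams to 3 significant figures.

8.22 g

n(Ag) = 13.5 / 107.87 = 0.1252 mol
Ag⁺ + e⁻ → Ag, so n(e⁻) = 0.1252 mol
Same current for the same time ⇒ same n(e⁻) = 0.1252 mol in both cells.
Au³⁺ + 3e⁻ → Au, so n(Au) = 0.1252 / 3 = 0.04173 mol
m(Au) = 0.04173 × 196.97 = 8.22 g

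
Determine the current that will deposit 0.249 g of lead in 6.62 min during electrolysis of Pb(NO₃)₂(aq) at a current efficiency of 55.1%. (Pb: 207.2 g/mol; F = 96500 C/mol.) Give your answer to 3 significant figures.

1.06 A

n(Pb) = 0.249 / 207.2 = 0.001202 mol
Pb²⁺ + 2e⁻ → Pb, so n(e⁻) = 2 × 0.001202 = 0.002404 mol
Q = 0.002404 × 96500 / 0.551 = 421.0 C
I = Q / t = 421.0 / 397.2 s = 1.06 A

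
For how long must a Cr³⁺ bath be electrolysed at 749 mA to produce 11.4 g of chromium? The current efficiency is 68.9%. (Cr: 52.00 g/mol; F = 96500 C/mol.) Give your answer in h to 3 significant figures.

34.2 h

n(Cr) = 11.4 / 52.00 = 0.2192 mol
Cr³⁺ + 3e⁻ → Cr, so n(e⁻) = 3 × 0.2192 = 0.6576 mol
Q = 0.6576 × 96500 / 0.689 = 92100 C
t = Q / I = 92100 / 0.749 = 1.230×10^5 s = 34.2 h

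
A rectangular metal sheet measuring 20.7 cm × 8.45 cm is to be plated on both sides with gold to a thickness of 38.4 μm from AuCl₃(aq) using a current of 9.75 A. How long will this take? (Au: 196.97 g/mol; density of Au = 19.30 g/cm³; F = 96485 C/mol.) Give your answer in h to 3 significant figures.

1.09 h

Plated area = 2 × 20.7 × 8.45 = 349.8 cm²
Volume = 349.8 × 38.4×10⁻⁴ cm = 1.343 cm³
m(Au) = 1.343 × 19.30 = 25.92 g
n(Au) = 25.92 / 196.97 = 0.1316 mol; n(e⁻) = 3 × 0.1316 = 0.3948 mol
Q = 0.3948 × 96485 = 38090 C
t = 38090 / 9.75 = 3907 s = 1.09 h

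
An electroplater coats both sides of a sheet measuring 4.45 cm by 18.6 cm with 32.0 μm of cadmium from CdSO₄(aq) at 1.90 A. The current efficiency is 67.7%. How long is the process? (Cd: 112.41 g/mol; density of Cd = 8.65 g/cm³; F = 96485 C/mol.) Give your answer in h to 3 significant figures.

1.70 h

Plated area = 2 × 4.45 × 18.6 = 165.5 cm²
Volume = 165.5 × 32.0×10⁻⁴ cm = 0.5296 cm³
m(Cd) = 0.5296 × 8.65 = 4.581 g
n(Cd) = 4.581 / 112.41 = 0.04075 mol; n(e⁻) = 2 × 0.04075 = 0.08150 mol
Q = 0.08150 × 96485 / 0.677 = 11620 C
t = 11620 / 1.90 = 6116 s = 1.70 h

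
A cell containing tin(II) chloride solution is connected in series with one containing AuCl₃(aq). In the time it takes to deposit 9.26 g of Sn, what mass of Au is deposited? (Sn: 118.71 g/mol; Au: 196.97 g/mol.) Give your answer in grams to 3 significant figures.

n(Sn) = 9.26 / 118.71 = 0.07801 mol
Sn²⁺ + 2e⁻ → Sn, so n(e⁻) = 2 × 0.07801 = 0.1560 mol
Since the cells are in series, n(e⁻) in the Au cell is also 0.1560 mol.
Au³⁺ + 3e⁻ → Au, so n(Au) = 0.1560 / 3 = 0.05200 mol
m(Au) = 0.05200 × 196.97 = 10.2 g

10.2 g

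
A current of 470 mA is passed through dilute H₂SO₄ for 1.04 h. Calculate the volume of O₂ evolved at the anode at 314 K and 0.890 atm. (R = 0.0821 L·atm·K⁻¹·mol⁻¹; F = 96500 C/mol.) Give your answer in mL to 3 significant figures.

132 mL

Charge passed = 0.470 × 3744 = 1760 C
Moles of electrons = 1760 / 96500 = 0.01824 mol
2H₂O → O₂ + 4H⁺ + 4e⁻, so n(O₂) = 0.01824 / 4 = 0.004560 mol
V = nRT/P = 0.004560 × 0.0821 × 314 / 0.890 = 0.1321 L
= 132 mL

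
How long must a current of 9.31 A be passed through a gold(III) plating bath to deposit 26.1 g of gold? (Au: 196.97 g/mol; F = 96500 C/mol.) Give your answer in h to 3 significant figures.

1.14 h

n(Au) = 26.1 / 196.97 = 0.1325 mol
Au³⁺ + 3e⁻ → Au, so n(e⁻) = 3 × 0.1325 = 0.3975 mol
Q = 0.3975 × 96500 = 38360 C
t = Q / I = 38360 / 9.31 = 4120 s = 1.14 h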